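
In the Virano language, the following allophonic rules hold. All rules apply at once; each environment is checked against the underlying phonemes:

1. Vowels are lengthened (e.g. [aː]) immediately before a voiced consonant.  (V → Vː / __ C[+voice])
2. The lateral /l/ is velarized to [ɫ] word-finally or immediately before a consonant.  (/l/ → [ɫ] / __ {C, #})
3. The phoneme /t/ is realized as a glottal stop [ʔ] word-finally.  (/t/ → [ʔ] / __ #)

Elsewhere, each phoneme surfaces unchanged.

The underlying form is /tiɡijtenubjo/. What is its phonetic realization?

/t/ (word-initial) is in the target of rule 3 but the environment (word-finally) is not met → [t].
/i/ (between /t/ and /ɡ/) occurs before a voiced consonant → [iː] by rule 1.
/ɡ/ (between /i/ and /i/) is unaffected → [ɡ].
/i/ (between /ɡ/ and /j/): before a voiced consonant, so rule 1 applies → [iː].
/j/ stays [j].
/t/ (between /j/ and /e/) fails the environment for rule 3, so it stays [t].
/e/ meets the environment for rule 1 (before a voiced consonant) → [eː].
/n/ stays [n].
/u/ — between /n/ and /b/, before a voiced consonant — surfaces as [uː] (rule 1).
/b/ (between /u/ and /j/) is unaffected → [b].
/j/ (between /b/ and /o/) is unaffected → [j].
/o/ (word-final) fails the environment for rule 1, so it stays [o].

[tiːɡiːjteːnuːbjo]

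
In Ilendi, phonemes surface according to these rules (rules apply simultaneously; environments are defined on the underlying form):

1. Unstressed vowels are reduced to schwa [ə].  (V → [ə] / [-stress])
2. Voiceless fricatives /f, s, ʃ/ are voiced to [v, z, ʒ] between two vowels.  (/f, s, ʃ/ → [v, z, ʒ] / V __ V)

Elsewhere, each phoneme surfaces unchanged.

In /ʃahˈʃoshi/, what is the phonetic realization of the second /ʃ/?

/ʃ/ (between /h/ and /o/): rule 2 targets it, but not between two vowels → unchanged [ʃ].

[ʃ]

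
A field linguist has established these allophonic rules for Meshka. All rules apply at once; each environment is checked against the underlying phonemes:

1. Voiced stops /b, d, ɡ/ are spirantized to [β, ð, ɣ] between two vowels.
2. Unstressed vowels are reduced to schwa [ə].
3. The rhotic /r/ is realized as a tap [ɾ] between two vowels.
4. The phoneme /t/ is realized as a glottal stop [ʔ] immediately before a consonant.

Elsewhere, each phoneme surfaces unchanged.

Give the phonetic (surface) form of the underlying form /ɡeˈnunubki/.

/ɡ/ (word-initial) fails the environment for rule 1, so it stays [ɡ].
/e/ (between /ɡ/ and /n/) occurs in an unstressed syllable → [ə] by rule 2.
/n/ — not in any rule's target class → [n].
/u/ (between /n/ and /n/) is in the target of rule 2 but the environment (in an unstressed syllable) is not met → [u].
/n/ stays [n].
Rule 2 applies to /u/ (between /n/ and /b/: in an unstressed syllable) → [ə].
/b/ — between /u/ and /k/; rule 1 does not apply here → [b].
/k/ (between /b/ and /i/): no rule targets it → [k].
/i/ meets the environment for rule 2 (in an unstressed syllable) → [ə].

[ɡəˈnunəbkə]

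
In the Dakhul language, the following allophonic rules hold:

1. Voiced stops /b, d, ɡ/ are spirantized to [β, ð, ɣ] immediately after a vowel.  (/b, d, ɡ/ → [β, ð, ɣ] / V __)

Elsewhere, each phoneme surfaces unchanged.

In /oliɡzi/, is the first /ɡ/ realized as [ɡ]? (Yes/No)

No

/ɡ/ (between /i/ and /z/): immediately after a vowel, so rule 1 applies → [ɣ].
The actual realization is [ɣ], not [ɡ].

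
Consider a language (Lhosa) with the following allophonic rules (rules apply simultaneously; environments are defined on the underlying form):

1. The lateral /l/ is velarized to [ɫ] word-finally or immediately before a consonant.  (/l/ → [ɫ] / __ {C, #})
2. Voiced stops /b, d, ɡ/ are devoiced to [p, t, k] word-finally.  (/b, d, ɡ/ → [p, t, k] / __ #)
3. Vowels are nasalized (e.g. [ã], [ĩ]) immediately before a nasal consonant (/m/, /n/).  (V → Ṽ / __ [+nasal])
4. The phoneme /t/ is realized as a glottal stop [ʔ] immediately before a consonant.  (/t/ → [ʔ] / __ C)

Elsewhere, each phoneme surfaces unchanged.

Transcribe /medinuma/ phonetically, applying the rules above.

/e/ (between /m/ and /d/) is in the target of rule 3 but the environment (before a nasal consonant) is not met → [e].
/d/ (between /e/ and /i/) fails the environment for rule 2, so it stays [d].
Rule 3 applies to /i/ (between /d/ and /n/: before a nasal consonant) → [ĩ].
/u/ (between /n/ and /m/): before a nasal consonant, so rule 3 applies → [ũ].
/a/ (word-final) fails the environment for rule 3, so it stays [a].

[medĩnũma]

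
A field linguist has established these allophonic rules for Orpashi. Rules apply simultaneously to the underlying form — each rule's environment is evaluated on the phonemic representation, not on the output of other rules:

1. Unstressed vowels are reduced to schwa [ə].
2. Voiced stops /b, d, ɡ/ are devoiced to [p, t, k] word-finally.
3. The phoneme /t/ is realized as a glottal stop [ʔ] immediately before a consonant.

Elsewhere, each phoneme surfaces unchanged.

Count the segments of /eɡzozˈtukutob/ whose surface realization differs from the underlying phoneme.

Segments that undergo a rule: /e/ → [ə] (rule 1); /o/ → [ə] (rule 1); /u/ → [ə] (rule 1); /o/ → [ə] (rule 1); /b/ → [p] (rule 2).
All other segments surface unchanged.

5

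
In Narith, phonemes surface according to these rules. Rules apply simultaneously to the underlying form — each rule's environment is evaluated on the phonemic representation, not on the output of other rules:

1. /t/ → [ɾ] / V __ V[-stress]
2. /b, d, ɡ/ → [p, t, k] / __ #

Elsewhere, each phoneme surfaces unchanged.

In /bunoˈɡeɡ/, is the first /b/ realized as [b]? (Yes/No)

Yes

/b/ (word-initial) fails the environment for rule 2, so it stays [b].
The actual realization is [b], which matches [b].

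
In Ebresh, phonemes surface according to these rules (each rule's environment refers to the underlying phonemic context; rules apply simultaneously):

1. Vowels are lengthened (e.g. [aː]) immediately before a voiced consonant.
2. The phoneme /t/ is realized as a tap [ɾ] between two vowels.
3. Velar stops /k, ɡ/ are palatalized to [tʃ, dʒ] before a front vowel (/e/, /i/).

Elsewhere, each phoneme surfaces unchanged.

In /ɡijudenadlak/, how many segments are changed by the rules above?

Segments that undergo a rule: /ɡ/ → [dʒ] (rule 3); /i/ → [iː] (rule 1); /u/ → [uː] (rule 1); /e/ → [eː] (rule 1); /a/ → [aː] (rule 1).
All other segments surface unchanged.

5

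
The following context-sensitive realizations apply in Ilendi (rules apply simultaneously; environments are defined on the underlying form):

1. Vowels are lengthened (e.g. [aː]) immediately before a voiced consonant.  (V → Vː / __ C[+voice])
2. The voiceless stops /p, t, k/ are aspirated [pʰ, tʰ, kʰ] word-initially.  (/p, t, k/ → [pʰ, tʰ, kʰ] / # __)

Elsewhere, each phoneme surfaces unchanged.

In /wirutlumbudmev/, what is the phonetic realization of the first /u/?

[u]

/u/ (between /r/ and /t/): rule 1 targets it, but not before a voiced consonant → unchanged [u].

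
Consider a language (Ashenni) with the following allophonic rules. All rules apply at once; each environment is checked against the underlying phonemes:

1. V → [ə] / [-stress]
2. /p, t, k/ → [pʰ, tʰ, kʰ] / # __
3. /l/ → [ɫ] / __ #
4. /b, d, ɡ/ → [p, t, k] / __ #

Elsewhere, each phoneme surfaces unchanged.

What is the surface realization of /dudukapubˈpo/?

[dədəkəpəbˈpo]

/d/ (word-initial) is in the target of rule 4 but the environment (word-finally) is not met → [d].
/u/ (between /d/ and /d/) occurs in an unstressed syllable → [ə] by rule 1.
/d/ (between /u/ and /u/): rule 4 targets it, but not word-finally → unchanged [d].
/u/ meets the environment for rule 1 (in an unstressed syllable) → [ə].
/k/ (between /u/ and /a/) is in the target of rule 2 but the environment (word-initially) is not met → [k].
/a/ — between /k/ and /p/, in an unstressed syllable — surfaces as [ə] (rule 1).
/p/ (between /a/ and /u/) is in the target of rule 2 but the environment (word-initially) is not met → [p].
/u/ meets the environment for rule 1 (in an unstressed syllable) → [ə].
/b/ (between /u/ and /p/) is in the target of rule 4 but the environment (word-finally) is not met → [b].
/p/ (between /b/ and /o/) is in the target of rule 2 but the environment (word-initially) is not met → [p].
/o/ (word-final): rule 1 targets it, but not in an unstressed syllable → unchanged [o].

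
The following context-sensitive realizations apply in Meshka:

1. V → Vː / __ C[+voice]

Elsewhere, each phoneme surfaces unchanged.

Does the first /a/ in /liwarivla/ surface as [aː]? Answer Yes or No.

Yes

/a/ — between /w/ and /r/, before a voiced consonant — surfaces as [aː] (rule 1).
The actual realization is [aː], which matches [aː].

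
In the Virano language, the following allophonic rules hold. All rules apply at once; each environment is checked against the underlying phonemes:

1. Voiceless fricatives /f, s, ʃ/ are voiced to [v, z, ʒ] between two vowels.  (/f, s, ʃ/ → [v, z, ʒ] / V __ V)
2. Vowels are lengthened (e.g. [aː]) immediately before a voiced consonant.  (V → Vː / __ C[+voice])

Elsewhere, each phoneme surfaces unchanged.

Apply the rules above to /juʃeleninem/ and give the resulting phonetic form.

/j/ (word-initial) is unaffected → [j].
/u/ (between /j/ and /ʃ/) fails the environment for rule 2, so it stays [u].
/ʃ/ (between /u/ and /e/) occurs between two vowels → [ʒ] by rule 1.
/e/ (between /ʃ/ and /l/): before a voiced consonant, so rule 2 applies → [eː].
/l/ (between /e/ and /e/): no rule targets it → [l].
/e/ (between /l/ and /n/) occurs before a voiced consonant → [eː] by rule 2.
/n/ stays [n].
/i/ (between /n/ and /n/) occurs before a voiced consonant → [iː] by rule 2.
/n/ (between /i/ and /e/) is unaffected → [n].
/e/ (between /n/ and /m/): before a voiced consonant, so rule 2 applies → [eː].
/m/ (word-final): no rule targets it → [m].

[juʒeːleːniːneːm]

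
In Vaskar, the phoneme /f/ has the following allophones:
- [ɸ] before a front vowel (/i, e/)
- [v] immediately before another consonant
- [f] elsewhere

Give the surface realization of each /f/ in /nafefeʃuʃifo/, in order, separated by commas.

[ɸ], [ɸ], [f]

Occurrence 1 (position 3): before a front vowel (/i, e/) → [ɸ].
Occurrence 2 (position 5): before a front vowel (/i, e/) → [ɸ].
Occurrence 3 (position 11): no conditioning environment matches → elsewhere allophone [f].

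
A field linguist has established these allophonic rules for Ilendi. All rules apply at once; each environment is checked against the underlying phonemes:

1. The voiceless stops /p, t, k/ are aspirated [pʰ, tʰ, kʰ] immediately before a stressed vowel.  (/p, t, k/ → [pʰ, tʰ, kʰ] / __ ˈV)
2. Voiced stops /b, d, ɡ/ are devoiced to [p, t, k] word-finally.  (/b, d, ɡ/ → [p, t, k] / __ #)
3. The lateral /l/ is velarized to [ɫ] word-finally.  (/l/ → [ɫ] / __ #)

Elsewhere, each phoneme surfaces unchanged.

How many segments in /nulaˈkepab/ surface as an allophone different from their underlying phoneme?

Segments that undergo a rule: /k/ → [kʰ] (rule 1); /b/ → [p] (rule 2).
All other segments surface unchanged.

2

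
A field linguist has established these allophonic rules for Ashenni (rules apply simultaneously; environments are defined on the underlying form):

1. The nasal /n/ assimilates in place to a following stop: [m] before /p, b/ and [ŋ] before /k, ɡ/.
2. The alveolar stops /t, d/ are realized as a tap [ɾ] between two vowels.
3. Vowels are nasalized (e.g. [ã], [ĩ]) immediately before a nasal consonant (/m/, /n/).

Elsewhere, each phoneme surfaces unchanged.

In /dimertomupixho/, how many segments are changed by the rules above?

2

Segments that undergo a rule: /i/ → [ĩ] (rule 3); /o/ → [õ] (rule 3).
All other segments surface unchanged.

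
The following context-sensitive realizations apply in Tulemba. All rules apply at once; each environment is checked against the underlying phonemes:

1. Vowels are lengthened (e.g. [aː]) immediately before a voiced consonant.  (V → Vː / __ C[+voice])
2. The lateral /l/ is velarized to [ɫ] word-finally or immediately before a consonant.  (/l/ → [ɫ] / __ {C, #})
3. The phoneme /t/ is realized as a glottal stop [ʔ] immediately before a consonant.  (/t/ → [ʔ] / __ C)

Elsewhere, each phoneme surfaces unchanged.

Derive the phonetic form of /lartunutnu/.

[laːrtuːnuʔnu]

/l/ (word-initial): rule 2 targets it, but not word-finally or immediately before a consonant → unchanged [l].
/a/ (between /l/ and /r/): before a voiced consonant, so rule 1 applies → [aː].
/t/ (between /r/ and /u/) is in the target of rule 3 but the environment (immediately before a consonant) is not met → [t].
/u/ — between /t/ and /n/, before a voiced consonant — surfaces as [uː] (rule 1).
/u/ (between /n/ and /t/) is in the target of rule 1 but the environment (before a voiced consonant) is not met → [u].
/t/ (between /u/ and /n/): immediately before a consonant, so rule 3 applies → [ʔ].
/u/ (word-final) is in the target of rule 1 but the environment (before a voiced consonant) is not met → [u].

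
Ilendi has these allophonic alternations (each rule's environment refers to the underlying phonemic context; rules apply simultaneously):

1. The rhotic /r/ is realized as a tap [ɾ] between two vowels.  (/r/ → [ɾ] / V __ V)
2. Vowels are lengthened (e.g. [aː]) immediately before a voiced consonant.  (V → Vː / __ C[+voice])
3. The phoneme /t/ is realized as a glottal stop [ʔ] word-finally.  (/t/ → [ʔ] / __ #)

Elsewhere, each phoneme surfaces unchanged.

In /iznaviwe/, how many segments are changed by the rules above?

Segments that undergo a rule: /i/ → [iː] (rule 2); /a/ → [aː] (rule 2); /i/ → [iː] (rule 2).
All other segments surface unchanged.

3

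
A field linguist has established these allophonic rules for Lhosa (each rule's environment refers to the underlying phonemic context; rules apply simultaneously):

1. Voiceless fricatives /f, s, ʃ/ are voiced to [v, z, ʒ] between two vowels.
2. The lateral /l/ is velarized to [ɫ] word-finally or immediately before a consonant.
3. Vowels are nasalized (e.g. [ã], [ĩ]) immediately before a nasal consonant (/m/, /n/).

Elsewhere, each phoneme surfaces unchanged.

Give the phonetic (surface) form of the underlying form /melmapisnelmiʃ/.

[meɫmapisneɫmiʃ]

/m/ (word-initial) is unaffected → [m].
/e/ (between /m/ and /l/) fails the environment for rule 3, so it stays [e].
/l/ — between /e/ and /m/, word-finally or immediately before a consonant — surfaces as [ɫ] (rule 2).
/m/ (between /l/ and /a/): no rule targets it → [m].
/a/ (between /m/ and /p/) is in the target of rule 3 but the environment (before a nasal consonant) is not met → [a].
/p/ (between /a/ and /i/) is unaffected → [p].
/i/ (between /p/ and /s/) fails the environment for rule 3, so it stays [i].
/s/ (between /i/ and /n/) is in the target of rule 1 but the environment (between two vowels) is not met → [s].
/n/ — not in any rule's target class → [n].
/e/ (between /n/ and /l/) is in the target of rule 3 but the environment (before a nasal consonant) is not met → [e].
/l/ — between /e/ and /m/, word-finally or immediately before a consonant — surfaces as [ɫ] (rule 2).
/m/ (between /l/ and /i/) is unaffected → [m].
/i/ (between /m/ and /ʃ/) is in the target of rule 3 but the environment (before a nasal consonant) is not met → [i].
/ʃ/ (word-final) is in the target of rule 1 but the environment (between two vowels) is not met → [ʃ].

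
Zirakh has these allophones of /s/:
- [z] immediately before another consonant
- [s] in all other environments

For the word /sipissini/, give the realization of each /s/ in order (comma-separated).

[s], [z], [s]

Occurrence 1 (position 1): no conditioning environment matches → elsewhere allophone [s].
Occurrence 2 (position 5): immediately before another consonant → [z].
Occurrence 3 (position 6): no conditioning environment matches → elsewhere allophone [s].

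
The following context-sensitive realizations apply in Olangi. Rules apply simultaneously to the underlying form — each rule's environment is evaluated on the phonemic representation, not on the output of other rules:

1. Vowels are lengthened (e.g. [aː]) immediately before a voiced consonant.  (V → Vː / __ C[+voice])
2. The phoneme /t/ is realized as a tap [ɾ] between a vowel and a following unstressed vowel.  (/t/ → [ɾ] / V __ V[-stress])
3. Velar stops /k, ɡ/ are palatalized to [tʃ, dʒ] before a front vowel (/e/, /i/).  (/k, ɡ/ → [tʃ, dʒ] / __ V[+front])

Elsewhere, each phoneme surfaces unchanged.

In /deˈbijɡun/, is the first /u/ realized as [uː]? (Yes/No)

/u/ meets the environment for rule 1 (before a voiced consonant) → [uː].
The actual realization is [uː], which matches [uː].

Yes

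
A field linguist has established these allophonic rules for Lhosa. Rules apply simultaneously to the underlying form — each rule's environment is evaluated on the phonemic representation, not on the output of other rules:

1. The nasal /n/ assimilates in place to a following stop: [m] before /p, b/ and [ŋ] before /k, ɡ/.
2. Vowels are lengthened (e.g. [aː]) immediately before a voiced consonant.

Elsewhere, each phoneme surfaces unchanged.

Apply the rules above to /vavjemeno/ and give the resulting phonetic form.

[vaːvjeːmeːno]

/v/ stays [v].
/a/ (between /v/ and /v/): before a voiced consonant, so rule 2 applies → [aː].
/v/ (between /a/ and /j/) is unaffected → [v].
/j/ stays [j].
/e/ meets the environment for rule 2 (before a voiced consonant) → [eː].
/m/ stays [m].
/e/ meets the environment for rule 2 (before a voiced consonant) → [eː].
/n/ (between /e/ and /o/) fails the environment for rule 1, so it stays [n].
/o/ (word-final) is in the target of rule 2 but the environment (before a voiced consonant) is not met → [o].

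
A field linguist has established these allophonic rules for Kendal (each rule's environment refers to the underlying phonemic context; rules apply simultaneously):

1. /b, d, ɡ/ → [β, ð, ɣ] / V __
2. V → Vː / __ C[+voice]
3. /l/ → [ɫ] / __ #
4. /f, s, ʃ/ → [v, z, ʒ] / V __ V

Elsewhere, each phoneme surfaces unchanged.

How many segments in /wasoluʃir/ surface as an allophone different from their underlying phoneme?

4

Segments that undergo a rule: /s/ → [z] (rule 4); /o/ → [oː] (rule 2); /ʃ/ → [ʒ] (rule 4); /i/ → [iː] (rule 2).
All other segments surface unchanged.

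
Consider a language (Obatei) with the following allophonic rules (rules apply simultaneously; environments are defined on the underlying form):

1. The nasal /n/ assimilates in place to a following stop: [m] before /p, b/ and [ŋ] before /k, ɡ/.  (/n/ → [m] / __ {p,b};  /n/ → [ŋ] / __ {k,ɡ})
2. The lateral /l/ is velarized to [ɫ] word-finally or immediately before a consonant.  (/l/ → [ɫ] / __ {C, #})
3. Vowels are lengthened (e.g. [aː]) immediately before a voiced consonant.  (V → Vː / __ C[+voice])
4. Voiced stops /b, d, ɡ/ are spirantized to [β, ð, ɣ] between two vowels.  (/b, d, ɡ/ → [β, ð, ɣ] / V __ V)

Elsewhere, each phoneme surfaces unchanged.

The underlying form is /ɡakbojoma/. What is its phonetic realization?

[ɡakboːjoːma]

/ɡ/ (word-initial) is in the target of rule 4 but the environment (between two vowels) is not met → [ɡ].
/a/ (between /ɡ/ and /k/): rule 3 targets it, but not before a voiced consonant → unchanged [a].
/k/ (between /a/ and /b/): no rule targets it → [k].
/b/ (between /k/ and /o/) is in the target of rule 4 but the environment (between two vowels) is not met → [b].
/o/ (between /b/ and /j/) occurs before a voiced consonant → [oː] by rule 3.
/j/ — not in any rule's target class → [j].
/o/ meets the environment for rule 3 (before a voiced consonant) → [oː].
/m/ (between /o/ and /a/) is unaffected → [m].
/a/ (word-final): rule 3 targets it, but not before a voiced consonant → unchanged [a].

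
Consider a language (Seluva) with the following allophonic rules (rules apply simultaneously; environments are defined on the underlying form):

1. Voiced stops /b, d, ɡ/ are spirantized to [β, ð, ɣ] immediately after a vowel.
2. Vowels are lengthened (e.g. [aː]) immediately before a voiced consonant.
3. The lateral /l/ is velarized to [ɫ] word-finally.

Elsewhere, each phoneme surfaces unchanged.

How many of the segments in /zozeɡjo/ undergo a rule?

Segments that undergo a rule: /o/ → [oː] (rule 2); /e/ → [eː] (rule 2); /ɡ/ → [ɣ] (rule 1).
All other segments surface unchanged.

3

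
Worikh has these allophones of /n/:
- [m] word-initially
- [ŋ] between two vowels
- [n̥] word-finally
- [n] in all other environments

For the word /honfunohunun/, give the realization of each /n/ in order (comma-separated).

[n], [ŋ], [ŋ], [n̥]

Occurrence 1 (position 3): no conditioning environment matches → elsewhere allophone [n].
Occurrence 2 (position 6): between two vowels → [ŋ].
Occurrence 3 (position 10): between two vowels → [ŋ].
Occurrence 4 (position 12): word-finally → [n̥].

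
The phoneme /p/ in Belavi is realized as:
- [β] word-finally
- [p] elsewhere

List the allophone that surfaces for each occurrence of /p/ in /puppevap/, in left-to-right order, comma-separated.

[p], [p], [p], [β]

Occurrence 1 (position 1): no conditioning environment matches → elsewhere allophone [p].
Occurrence 2 (position 3): no conditioning environment matches → elsewhere allophone [p].
Occurrence 3 (position 4): no conditioning environment matches → elsewhere allophone [p].
Occurrence 4 (position 8): word-finally → [β].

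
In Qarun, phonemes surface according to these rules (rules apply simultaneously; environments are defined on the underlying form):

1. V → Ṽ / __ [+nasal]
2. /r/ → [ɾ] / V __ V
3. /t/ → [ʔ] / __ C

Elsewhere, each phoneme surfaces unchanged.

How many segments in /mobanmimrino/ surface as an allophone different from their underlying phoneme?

Segments that undergo a rule: /a/ → [ã] (rule 1); /i/ → [ĩ] (rule 1); /i/ → [ĩ] (rule 1).
All other segments surface unchanged.

3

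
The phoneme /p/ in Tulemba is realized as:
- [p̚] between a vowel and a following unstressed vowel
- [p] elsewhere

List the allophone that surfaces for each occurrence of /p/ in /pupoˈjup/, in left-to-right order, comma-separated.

Occurrence 1 (position 1): no conditioning environment matches → elsewhere allophone [p].
Occurrence 2 (position 3): between a vowel and a following unstressed vowel → [p̚].
Occurrence 3 (position 7): no conditioning environment matches → elsewhere allophone [p].

[p], [p̚], [p]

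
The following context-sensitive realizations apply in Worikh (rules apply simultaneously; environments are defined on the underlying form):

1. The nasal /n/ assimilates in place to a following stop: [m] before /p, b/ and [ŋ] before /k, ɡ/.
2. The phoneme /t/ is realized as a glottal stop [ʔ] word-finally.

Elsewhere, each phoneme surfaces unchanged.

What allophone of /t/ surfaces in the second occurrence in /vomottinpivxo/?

[t]

/t/ (between /t/ and /i/): rule 2 targets it, but not word-finally → unchanged [t].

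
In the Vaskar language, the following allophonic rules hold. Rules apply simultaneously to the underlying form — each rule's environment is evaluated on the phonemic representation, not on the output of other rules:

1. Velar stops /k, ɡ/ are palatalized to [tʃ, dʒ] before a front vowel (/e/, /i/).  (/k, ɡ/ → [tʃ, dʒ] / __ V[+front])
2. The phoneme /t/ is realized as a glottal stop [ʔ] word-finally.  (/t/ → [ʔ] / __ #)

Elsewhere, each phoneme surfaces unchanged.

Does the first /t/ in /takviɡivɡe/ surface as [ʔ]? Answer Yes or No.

No

/t/ (word-initial) fails the environment for rule 2, so it stays [t].
The actual realization is [t], not [ʔ].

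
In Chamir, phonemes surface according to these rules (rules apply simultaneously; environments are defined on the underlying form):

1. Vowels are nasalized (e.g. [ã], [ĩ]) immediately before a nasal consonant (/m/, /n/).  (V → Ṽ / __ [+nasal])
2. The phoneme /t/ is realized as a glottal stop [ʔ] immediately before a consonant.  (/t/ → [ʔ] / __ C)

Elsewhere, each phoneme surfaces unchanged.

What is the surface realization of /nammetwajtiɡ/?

/n/ stays [n].
/a/ (between /n/ and /m/) occurs before a nasal consonant → [ã] by rule 1.
/m/ (between /a/ and /m/) is unaffected → [m].
/m/ stays [m].
/e/ (between /m/ and /t/) fails the environment for rule 1, so it stays [e].
/t/ (between /e/ and /w/) occurs immediately before a consonant → [ʔ] by rule 2.
/w/ (between /t/ and /a/) is unaffected → [w].
/a/ — between /w/ and /j/; rule 1 does not apply here → [a].
/j/ (between /a/ and /t/): no rule targets it → [j].
/t/ (between /j/ and /i/): rule 2 targets it, but not immediately before a consonant → unchanged [t].
/i/ (between /t/ and /ɡ/) fails the environment for rule 1, so it stays [i].
/ɡ/ (word-final) is unaffected → [ɡ].

[nãmmeʔwajtiɡ]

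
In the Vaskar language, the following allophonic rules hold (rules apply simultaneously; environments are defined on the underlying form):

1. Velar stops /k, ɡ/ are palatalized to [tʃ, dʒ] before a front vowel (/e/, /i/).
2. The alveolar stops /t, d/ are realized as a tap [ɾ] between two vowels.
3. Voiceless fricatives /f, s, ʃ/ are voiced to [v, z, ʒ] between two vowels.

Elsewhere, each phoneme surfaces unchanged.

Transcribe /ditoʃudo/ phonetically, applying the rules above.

/d/ — word-initial; rule 2 does not apply here → [d].
/i/ — not in any rule's target class → [i].
Rule 2 applies to /t/ (between /i/ and /o/: between two vowels) → [ɾ].
/o/ stays [o].
Rule 3 applies to /ʃ/ (between /o/ and /u/: between two vowels) → [ʒ].
/u/ (between /ʃ/ and /d/) is unaffected → [u].
/d/ (between /u/ and /o/): between two vowels, so rule 2 applies → [ɾ].
/o/ (word-final) is unaffected → [o].

[diɾoʒuɾo]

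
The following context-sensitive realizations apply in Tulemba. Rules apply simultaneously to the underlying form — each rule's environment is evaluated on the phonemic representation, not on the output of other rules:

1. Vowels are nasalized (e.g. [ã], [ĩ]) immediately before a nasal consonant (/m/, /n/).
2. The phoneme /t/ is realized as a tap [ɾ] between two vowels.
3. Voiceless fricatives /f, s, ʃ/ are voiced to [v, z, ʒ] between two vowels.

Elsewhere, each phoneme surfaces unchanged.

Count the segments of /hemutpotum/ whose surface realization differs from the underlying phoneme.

Segments that undergo a rule: /e/ → [ẽ] (rule 1); /t/ → [ɾ] (rule 2); /u/ → [ũ] (rule 1).
All other segments surface unchanged.

3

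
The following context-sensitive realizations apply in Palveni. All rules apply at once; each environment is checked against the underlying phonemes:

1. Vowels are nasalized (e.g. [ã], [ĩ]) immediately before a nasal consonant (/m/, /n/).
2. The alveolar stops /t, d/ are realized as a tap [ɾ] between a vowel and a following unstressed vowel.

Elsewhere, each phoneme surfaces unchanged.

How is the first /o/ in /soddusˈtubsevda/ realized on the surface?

/o/ (between /s/ and /d/) fails the environment for rule 1, so it stays [o].

[o]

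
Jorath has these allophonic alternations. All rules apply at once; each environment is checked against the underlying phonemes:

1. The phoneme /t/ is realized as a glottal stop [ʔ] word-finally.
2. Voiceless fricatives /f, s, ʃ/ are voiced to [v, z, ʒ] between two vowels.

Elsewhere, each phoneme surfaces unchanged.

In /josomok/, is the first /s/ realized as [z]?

/s/ meets the environment for rule 2 (between two vowels) → [z].
The actual realization is [z], which matches [z].

Yes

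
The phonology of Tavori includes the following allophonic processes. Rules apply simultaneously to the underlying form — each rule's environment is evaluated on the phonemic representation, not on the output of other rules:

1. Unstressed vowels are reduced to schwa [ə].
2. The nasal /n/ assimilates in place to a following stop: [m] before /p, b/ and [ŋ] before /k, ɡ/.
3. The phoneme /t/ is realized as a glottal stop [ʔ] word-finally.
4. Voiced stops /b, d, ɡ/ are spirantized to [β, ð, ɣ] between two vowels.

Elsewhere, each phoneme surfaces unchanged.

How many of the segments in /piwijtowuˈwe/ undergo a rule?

4

Segments that undergo a rule: /i/ → [ə] (rule 1); /i/ → [ə] (rule 1); /o/ → [ə] (rule 1); /u/ → [ə] (rule 1).
All other segments surface unchanged.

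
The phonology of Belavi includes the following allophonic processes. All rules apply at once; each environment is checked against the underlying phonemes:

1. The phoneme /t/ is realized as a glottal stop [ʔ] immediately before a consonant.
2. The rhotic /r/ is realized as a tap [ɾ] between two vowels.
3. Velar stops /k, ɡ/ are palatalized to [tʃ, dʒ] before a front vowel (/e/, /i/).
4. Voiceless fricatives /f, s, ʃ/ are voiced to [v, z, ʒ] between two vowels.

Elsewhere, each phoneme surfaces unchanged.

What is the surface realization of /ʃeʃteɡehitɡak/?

/ʃ/ (word-initial) is in the target of rule 4 but the environment (between two vowels) is not met → [ʃ].
/ʃ/ (between /e/ and /t/) is in the target of rule 4 but the environment (between two vowels) is not met → [ʃ].
/t/ (between /ʃ/ and /e/) fails the environment for rule 1, so it stays [t].
/ɡ/ (between /e/ and /e/): before a front vowel, so rule 3 applies → [dʒ].
/t/ — between /i/ and /ɡ/, immediately before a consonant — surfaces as [ʔ] (rule 1).
/ɡ/ — between /t/ and /a/; rule 3 does not apply here → [ɡ].
/k/ — word-final; rule 3 does not apply here → [k].

[ʃeʃtedʒehiʔɡak]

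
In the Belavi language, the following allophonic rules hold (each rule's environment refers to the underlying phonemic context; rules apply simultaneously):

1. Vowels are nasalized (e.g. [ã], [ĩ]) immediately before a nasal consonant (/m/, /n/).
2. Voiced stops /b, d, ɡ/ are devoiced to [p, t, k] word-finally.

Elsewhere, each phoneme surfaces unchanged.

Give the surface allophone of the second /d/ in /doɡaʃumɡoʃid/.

Rule 2 applies to /d/ (word-final: word-finally) → [t].

[t]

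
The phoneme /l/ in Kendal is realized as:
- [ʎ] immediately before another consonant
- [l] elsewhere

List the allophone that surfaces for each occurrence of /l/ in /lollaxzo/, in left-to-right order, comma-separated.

[l], [ʎ], [l]

Occurrence 1 (position 1): no conditioning environment matches → elsewhere allophone [l].
Occurrence 2 (position 3): immediately before another consonant → [ʎ].
Occurrence 3 (position 4): no conditioning environment matches → elsewhere allophone [l].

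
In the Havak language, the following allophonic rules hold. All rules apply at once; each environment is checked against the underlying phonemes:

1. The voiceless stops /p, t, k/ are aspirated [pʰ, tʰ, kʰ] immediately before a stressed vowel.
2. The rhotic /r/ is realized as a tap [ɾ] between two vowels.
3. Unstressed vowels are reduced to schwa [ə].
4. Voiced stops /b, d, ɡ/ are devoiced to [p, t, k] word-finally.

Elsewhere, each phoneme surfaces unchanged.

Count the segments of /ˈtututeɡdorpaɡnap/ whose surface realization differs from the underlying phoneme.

6

Segments that undergo a rule: /t/ → [tʰ] (rule 1); /u/ → [ə] (rule 3); /e/ → [ə] (rule 3); /o/ → [ə] (rule 3); /a/ → [ə] (rule 3); /a/ → [ə] (rule 3).
All other segments surface unchanged.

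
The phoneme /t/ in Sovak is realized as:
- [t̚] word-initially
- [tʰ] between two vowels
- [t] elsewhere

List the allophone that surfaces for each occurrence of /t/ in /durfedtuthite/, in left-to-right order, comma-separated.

[t], [t], [tʰ]

Occurrence 1 (position 7): no conditioning environment matches → elsewhere allophone [t].
Occurrence 2 (position 9): no conditioning environment matches → elsewhere allophone [t].
Occurrence 3 (position 12): between two vowels → [tʰ].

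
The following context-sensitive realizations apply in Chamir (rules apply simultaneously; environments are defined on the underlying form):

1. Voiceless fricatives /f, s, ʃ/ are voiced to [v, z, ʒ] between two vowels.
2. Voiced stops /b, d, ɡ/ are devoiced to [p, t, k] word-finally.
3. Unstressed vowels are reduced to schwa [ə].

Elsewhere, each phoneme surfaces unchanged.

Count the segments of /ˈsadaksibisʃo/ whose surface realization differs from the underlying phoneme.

Segments that undergo a rule: /a/ → [ə] (rule 3); /i/ → [ə] (rule 3); /i/ → [ə] (rule 3); /o/ → [ə] (rule 3).
All other segments surface unchanged.

4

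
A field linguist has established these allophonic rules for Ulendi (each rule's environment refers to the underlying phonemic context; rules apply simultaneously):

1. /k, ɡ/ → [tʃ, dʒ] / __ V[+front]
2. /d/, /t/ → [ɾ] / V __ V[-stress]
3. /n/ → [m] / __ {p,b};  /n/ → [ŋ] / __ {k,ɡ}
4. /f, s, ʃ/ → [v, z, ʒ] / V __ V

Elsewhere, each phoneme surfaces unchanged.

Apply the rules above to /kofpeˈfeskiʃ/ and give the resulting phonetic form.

[kofpeˈvestʃiʃ]

/k/ — word-initial; rule 1 does not apply here → [k].
/o/ (between /k/ and /f/) is unaffected → [o].
/f/ (between /o/ and /p/) fails the environment for rule 4, so it stays [f].
/p/ (between /f/ and /e/) is unaffected → [p].
/e/ stays [e].
/f/ meets the environment for rule 4 (between two vowels) → [v].
/e/ — not in any rule's target class → [e].
/s/ (between /e/ and /k/) is in the target of rule 4 but the environment (between two vowels) is not met → [s].
/k/ meets the environment for rule 1 (before a front vowel) → [tʃ].
/i/ — not in any rule's target class → [i].
/ʃ/ (word-final) fails the environment for rule 4, so it stays [ʃ].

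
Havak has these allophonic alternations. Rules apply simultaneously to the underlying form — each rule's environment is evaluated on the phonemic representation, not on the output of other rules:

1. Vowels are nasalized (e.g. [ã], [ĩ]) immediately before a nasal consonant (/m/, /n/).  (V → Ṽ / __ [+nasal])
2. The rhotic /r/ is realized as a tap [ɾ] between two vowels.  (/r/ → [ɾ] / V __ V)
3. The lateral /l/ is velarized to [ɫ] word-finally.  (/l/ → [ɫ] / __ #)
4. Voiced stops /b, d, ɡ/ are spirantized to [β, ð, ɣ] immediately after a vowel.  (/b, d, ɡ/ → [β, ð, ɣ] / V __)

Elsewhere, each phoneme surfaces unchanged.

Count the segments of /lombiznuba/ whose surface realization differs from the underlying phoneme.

Segments that undergo a rule: /o/ → [õ] (rule 1); /b/ → [β] (rule 4).
All other segments surface unchanged.

2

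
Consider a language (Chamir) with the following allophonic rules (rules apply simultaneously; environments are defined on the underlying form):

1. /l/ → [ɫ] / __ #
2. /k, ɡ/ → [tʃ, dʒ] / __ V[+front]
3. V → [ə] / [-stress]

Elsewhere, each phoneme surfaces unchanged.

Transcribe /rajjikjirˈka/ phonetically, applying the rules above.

/r/ stays [r].
Rule 3 applies to /a/ (between /r/ and /j/: in an unstressed syllable) → [ə].
/j/ (between /a/ and /j/): no rule targets it → [j].
/j/ (between /j/ and /i/) is unaffected → [j].
/i/ meets the environment for rule 3 (in an unstressed syllable) → [ə].
/k/ (between /i/ and /j/): rule 2 targets it, but not before a front vowel → unchanged [k].
/j/ (between /k/ and /i/): no rule targets it → [j].
Rule 3 applies to /i/ (between /j/ and /r/: in an unstressed syllable) → [ə].
/r/ (between /i/ and /k/): no rule targets it → [r].
/k/ — between /r/ and /a/; rule 2 does not apply here → [k].
/a/ (word-final) is in the target of rule 3 but the environment (in an unstressed syllable) is not met → [a].

[rəjjəkjərˈka]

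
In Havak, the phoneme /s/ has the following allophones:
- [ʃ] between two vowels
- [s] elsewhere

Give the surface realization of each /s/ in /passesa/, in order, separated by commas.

Occurrence 1 (position 3): no conditioning environment matches → elsewhere allophone [s].
Occurrence 2 (position 4): no conditioning environment matches → elsewhere allophone [s].
Occurrence 3 (position 6): between two vowels → [ʃ].

[s], [s], [ʃ]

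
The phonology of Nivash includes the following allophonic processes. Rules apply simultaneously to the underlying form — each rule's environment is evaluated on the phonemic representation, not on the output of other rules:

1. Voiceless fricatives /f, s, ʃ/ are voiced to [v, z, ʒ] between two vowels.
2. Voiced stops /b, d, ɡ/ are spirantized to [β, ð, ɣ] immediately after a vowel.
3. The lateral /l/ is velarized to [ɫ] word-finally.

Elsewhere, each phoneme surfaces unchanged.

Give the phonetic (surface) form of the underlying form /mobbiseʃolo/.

/m/ — not in any rule's target class → [m].
/o/ (between /m/ and /b/) is unaffected → [o].
/b/ — between /o/ and /b/, immediately after a vowel — surfaces as [β] (rule 2).
/b/ (between /b/ and /i/): rule 2 targets it, but not immediately after a vowel → unchanged [b].
/i/ stays [i].
Rule 1 applies to /s/ (between /i/ and /e/: between two vowels) → [z].
/e/ — not in any rule's target class → [e].
/ʃ/ — between /e/ and /o/, between two vowels — surfaces as [ʒ] (rule 1).
/o/ — not in any rule's target class → [o].
/l/ (between /o/ and /o/): rule 3 targets it, but not word-finally → unchanged [l].
/o/ stays [o].

[moβbizeʒolo]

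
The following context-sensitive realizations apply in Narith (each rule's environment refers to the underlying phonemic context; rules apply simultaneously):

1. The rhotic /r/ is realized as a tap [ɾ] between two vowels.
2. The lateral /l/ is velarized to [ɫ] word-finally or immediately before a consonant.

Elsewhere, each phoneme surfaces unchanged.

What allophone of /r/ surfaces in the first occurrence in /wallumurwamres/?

/r/ (between /u/ and /w/) is in the target of rule 1 but the environment (between two vowels) is not met → [r].

[r]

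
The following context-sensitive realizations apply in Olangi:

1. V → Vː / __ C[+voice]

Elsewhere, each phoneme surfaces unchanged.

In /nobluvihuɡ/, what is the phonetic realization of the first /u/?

[uː]

/u/ (between /l/ and /v/): before a voiced consonant, so rule 1 applies → [uː].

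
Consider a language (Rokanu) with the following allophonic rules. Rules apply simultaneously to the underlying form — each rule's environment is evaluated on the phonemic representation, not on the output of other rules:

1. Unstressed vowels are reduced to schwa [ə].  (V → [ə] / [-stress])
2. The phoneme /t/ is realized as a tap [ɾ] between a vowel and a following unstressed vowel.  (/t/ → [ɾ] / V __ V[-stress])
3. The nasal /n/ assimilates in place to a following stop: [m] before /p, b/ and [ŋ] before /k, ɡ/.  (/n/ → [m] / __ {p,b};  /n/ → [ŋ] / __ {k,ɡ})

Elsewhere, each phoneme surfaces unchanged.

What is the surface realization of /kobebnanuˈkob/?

/k/ stays [k].
/o/ (between /k/ and /b/): in an unstressed syllable, so rule 1 applies → [ə].
/b/ (between /o/ and /e/): no rule targets it → [b].
/e/ (between /b/ and /b/) occurs in an unstressed syllable → [ə] by rule 1.
/b/ (between /e/ and /n/) is unaffected → [b].
/n/ — between /b/ and /a/; rule 3 does not apply here → [n].
/a/ (between /n/ and /n/): in an unstressed syllable, so rule 1 applies → [ə].
/n/ (between /a/ and /u/) fails the environment for rule 3, so it stays [n].
Rule 1 applies to /u/ (between /n/ and /k/: in an unstressed syllable) → [ə].
/k/ stays [k].
/o/ (between /k/ and /b/) is in the target of rule 1 but the environment (in an unstressed syllable) is not met → [o].
/b/ stays [b].

[kəbəbnənəˈkob]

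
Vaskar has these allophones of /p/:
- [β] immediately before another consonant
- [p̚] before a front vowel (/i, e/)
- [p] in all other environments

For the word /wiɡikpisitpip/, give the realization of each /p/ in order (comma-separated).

Occurrence 1 (position 6): before a front vowel (/i, e/) → [p̚].
Occurrence 2 (position 11): before a front vowel (/i, e/) → [p̚].
Occurrence 3 (position 13): no conditioning environment matches → elsewhere allophone [p].

[p̚], [p̚], [p]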